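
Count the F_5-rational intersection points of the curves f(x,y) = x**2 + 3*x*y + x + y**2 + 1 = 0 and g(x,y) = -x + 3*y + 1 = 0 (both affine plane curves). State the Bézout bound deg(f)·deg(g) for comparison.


Common zeros: {(0, 3), (3, 4)}; count = 2; Bézout bound = 2.

deg(f) = 2, deg(g) = 1, so Bézout bound = 2.
Scan x ∈ F_5. For each x, list the y ∈ F_5 with f(x, y) ≡ 0 and those with g(x, y) ≡ 0 (mod 5); the common zeros in that column are the intersection.
  x = 0: f ≡ 0 at y ∈ {2, 3}; g ≡ 0 at y ∈ {3}; common: {3}.
  x = 1: f ≡ 0 at y ∈ ∅; g ≡ 0 at y ∈ {0}; common: ∅.
  x = 2: f ≡ 0 at y ∈ ∅; g ≡ 0 at y ∈ {2}; common: ∅.
  x = 3: f ≡ 0 at y ∈ {2, 4}; g ≡ 0 at y ∈ {4}; common: {4}.
  x = 4: f ≡ 0 at y ∈ {4}; g ≡ 0 at y ∈ {1}; common: ∅.
Collecting: common zeros = {(0, 3), (3, 4)}, so the count is 2.
Comparison with the Bézout bound: 2 ≤ 2 = deg(f)·deg(g), as expected for curves with no common component (the bound is attained).


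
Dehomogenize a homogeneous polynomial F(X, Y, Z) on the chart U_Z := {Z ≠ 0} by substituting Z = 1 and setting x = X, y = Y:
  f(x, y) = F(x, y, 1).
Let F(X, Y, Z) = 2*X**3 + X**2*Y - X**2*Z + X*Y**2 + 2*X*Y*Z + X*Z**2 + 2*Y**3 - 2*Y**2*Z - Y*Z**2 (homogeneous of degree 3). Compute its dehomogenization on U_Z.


f(x, y) = 2*x**3 + x**2*y - x**2 + x*y**2 + 2*x*y + x + 2*y**3 - 2*y**2 - y

On U_Z we set Z = 1. Each monomial c·X^i·Y^j·Z^k in F becomes c·x^i·y^j·1^k = c·x^i·y^j.
Substituting Z = 1: F(X, Y, 1) = 2*x**3 + x**2*y - x**2 + x*y**2 + 2*x*y + x + 2*y**3 - 2*y**2 - y.
Note: deg(f) ≤ deg(F) = 3; strict inequality happens when F is divisible by Z (lost terms).


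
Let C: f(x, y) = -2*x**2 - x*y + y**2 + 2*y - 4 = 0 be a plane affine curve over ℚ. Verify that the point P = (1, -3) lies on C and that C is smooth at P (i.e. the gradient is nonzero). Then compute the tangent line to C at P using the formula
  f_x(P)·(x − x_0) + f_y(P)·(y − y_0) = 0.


Tangent line at P: -x - 5*y - 14 = 0.

Step 1: f(1, -3) = 0, so P lies on C.
Step 2: partial derivatives
  f_x(x, y) = -4*x - y, f_y(x, y) = -x + 2*y + 2.
  f_x(P) = -1, f_y(P) = -5 (gradient nonzero, so P is smooth).
Step 3: tangent line at P: -1·(x − 1) + -5·(y − -3) = 0.
Expanding: -x - 5*y - 14 = 0.


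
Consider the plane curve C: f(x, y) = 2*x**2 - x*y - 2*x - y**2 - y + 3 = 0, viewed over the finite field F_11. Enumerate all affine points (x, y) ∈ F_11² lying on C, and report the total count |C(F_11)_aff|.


Affine F_11-points: {(1, 1), (1, 8), (2, 3), (2, 5), (4, 8), (4, 9), (6, 1), (6, 3), (7, 5), (7, 9)}; count = 10.

For each of the 121 pairs (x, y) ∈ F_11², evaluate f(x, y) mod 11. Record the zeros.
  x = 0: [0↦3, 1↦1, 2↦8, 3↦2, 4↦5, 5↦6, 6↦5, 7↦2, 8↦8, 9↦1, 10↦3]  zeros at y ∈ ∅
  x = 1: [0↦3, 1↦0, 2↦6, 3↦10, 4↦1, 5↦1, 6↦10, 7↦6, 8↦0, 9↦3, 10↦4]  zeros at y ∈ {1, 8}
  x = 2: [0↦7, 1↦3, 2↦8, 3↦0, 4↦1, 5↦0, 6↦8, 7↦3, 8↦7, 9↦9, 10↦9]  zeros at y ∈ {3, 5}
  x = 3: [0↦4, 1↦10, 2↦3, 3↦5, 4↦5, 5↦3, 6↦10, 7↦4, 8↦7, 9↦8, 10↦7]  zeros at y ∈ ∅
  x = 4: [0↦5, 1↦10, 2↦2, 3↦3, 4↦2, 5↦10, 6↦5, 7↦9, 8↦0, 9↦0, 10↦9]  zeros at y ∈ {8, 9}
  x = 5: [0↦10, 1↦3, 2↦5, 3↦5, 4↦3, 5↦10, 6↦4, 7↦7, 8↦8, 9↦7, 10↦4]  zeros at y ∈ ∅
  x = 6: [0↦8, 1↦0, 2↦1, 3↦0, 4↦8, 5↦3, 6↦7, 7↦9, 8↦9, 9↦7, 10↦3]  zeros at y ∈ {1, 3}
  x = 7: [0↦10, 1↦1, 2↦1, 3↦10, 4↦6, 5↦0, 6↦3, 7↦4, 8↦3, 9↦0, 10↦6]  zeros at y ∈ {5, 9}
  x = 8: [0↦5, 1↦6, 2↦5, 3↦2, 4↦8, 5↦1, 6↦3, 7↦3, 8↦1, 9↦8, 10↦2]  zeros at y ∈ ∅
  x = 9: [0↦4, 1↦4, 2↦2, 3↦9, 4↦3, 5↦6, 6↦7, 7↦6, 8↦3, 9↦9, 10↦2]  zeros at y ∈ ∅
  x = 10: [0↦7, 1↦6, 2↦3, 3↦9, 4↦2, 5↦4, 6↦4, 7↦2, 8↦9, 9↦3, 10↦6]  zeros at y ∈ ∅
Collecting zeros: affine points = {(1, 1), (1, 8), (2, 3), (2, 5), (4, 8), (4, 9), (6, 1), (6, 3), (7, 5), (7, 9)}.
Total count |C(F_11)_aff| = 10.


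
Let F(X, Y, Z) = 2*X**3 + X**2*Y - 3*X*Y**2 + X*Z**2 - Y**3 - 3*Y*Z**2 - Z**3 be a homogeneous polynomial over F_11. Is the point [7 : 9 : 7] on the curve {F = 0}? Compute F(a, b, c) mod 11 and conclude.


F(7,9,7) ≡ 3 (mod 11); P is NOT on the curve.

Evaluate F(7, 9, 7) term-by-term (mod 11).
  2*X**3 ↦ 2·343·1·1 = 686
  X**2*Y ↦ 1·49·9·1 = 441
  -3*X*Y**2 ↦ -3·7·81·1 = -1701
  X*Z**2 ↦ 1·7·1·49 = 343
  -Y**3 ↦ -1·1·729·1 = -729
  -3*Y*Z**2 ↦ -3·1·9·49 = -1323
  -Z**3 ↦ -1·1·1·343 = -343
Sum: F(7, 9, 7) = (686) + (441) + (-1701) + (343) + (-729) + (-1323) + (-343) = -2626.
Reducing mod 11: -2626 ≡ 3 (mod 11).
Since F(a, b, c) ≡ 3 ≠ 0 (mod 11), P does NOT lie on the curve.


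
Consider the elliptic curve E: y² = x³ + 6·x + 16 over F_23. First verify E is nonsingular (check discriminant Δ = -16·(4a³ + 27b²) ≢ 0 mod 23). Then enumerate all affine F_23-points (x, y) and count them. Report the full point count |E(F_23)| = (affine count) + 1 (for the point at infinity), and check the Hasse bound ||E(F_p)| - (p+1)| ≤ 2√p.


Affine points = {(0, 4), (0, 19), (1, 0), (2, 6), (2, 17), (4, 9), (4, 14), (8, 1), (8, 22), (10, 8), (10, 15), (15, 10), (15, 13), (22, 3), (22, 20)}; affine count = 15; |E(F_23)| = 16.

Discriminant check: Δ ∝ 4a³ + 27b² = 4·6³ + 27·16² = 4·216 + 27·256 ≡ 2 (mod 23). Nonzero ⇒ E is nonsingular.
For each x ∈ F_23, compute rhs = x³ + 6·x + 16 mod 23, then count y ∈ F_23 with y² ≡ rhs.
  x = 0: rhs = 16, matching y values: 4, 19 (2 points).
  x = 1: rhs = 0, matching y values: 0 (1 points).
  x = 2: rhs = 13, matching y values: 6, 17 (2 points).
  x = 3: rhs = 15, matching y values: none (0 points).
  x = 4: rhs = 12, matching y values: 9, 14 (2 points).
  x = 5: rhs = 10, matching y values: none (0 points).
  x = 6: rhs = 15, matching y values: none (0 points).
  x = 7: rhs = 10, matching y values: none (0 points).
  x = 8: rhs = 1, matching y values: 1, 22 (2 points).
  x = 9: rhs = 17, matching y values: none (0 points).
  x = 10: rhs = 18, matching y values: 8, 15 (2 points).
  x = 11: rhs = 10, matching y values: none (0 points).
  x = 12: rhs = 22, matching y values: none (0 points).
  x = 13: rhs = 14, matching y values: none (0 points).
  x = 14: rhs = 15, matching y values: none (0 points).
  x = 15: rhs = 8, matching y values: 10, 13 (2 points).
  x = 16: rhs = 22, matching y values: none (0 points).
  x = 17: rhs = 17, matching y values: none (0 points).
  x = 18: rhs = 22, matching y values: none (0 points).
  x = 19: rhs = 20, matching y values: none (0 points).
  x = 20: rhs = 17, matching y values: none (0 points).
  x = 21: rhs = 19, matching y values: none (0 points).
  x = 22: rhs = 9, matching y values: 3, 20 (2 points).
Total affine count: 15.
Full point count |E(F_23)| = 15 + 1 = 16.
Hasse bound: |16 − (23+1)| = |-8| = 8 ≤ 2√23 ≈ 9.5917 ✓.


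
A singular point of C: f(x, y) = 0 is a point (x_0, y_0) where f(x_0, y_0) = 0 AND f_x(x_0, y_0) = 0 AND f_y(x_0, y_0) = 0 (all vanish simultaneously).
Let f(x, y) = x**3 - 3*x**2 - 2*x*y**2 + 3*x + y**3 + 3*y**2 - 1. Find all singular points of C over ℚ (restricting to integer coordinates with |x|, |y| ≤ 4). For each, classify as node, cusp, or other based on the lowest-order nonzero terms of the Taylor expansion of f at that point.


Singular points: {(1, 0)}; classification: cusp.

Compute partial derivatives:
  f_x = 3*x**2 - 6*x - 2*y**2 + 3.
  f_y = -4*x*y + 3*y**2 + 6*y.
Scan x_0 ∈ {−4, ..., 4}. For each x_0, f_y(x_0, y) is a polynomial in y; find its integer roots y ∈ {−4, ..., 4}, then test f_x and f at those candidates.
  x = -4: f_y(-4, y) = 3*y**2 + 22*y; vanishes at y ∈ {0}. (-4, 0): f_x = 75 ≠ 0.
  x = -3: f_y(-3, y) = 3*y**2 + 18*y; vanishes at y ∈ {0}. (-3, 0): f_x = 48 ≠ 0.
  x = -2: f_y(-2, y) = 3*y**2 + 14*y; vanishes at y ∈ {0}. (-2, 0): f_x = 27 ≠ 0.
  x = -1: f_y(-1, y) = 3*y**2 + 10*y; vanishes at y ∈ {0}. (-1, 0): f_x = 12 ≠ 0.
  x = 0: f_y(0, y) = 3*y**2 + 6*y; vanishes at y ∈ {-2, 0}. (0, -2): f_x = -5 ≠ 0; (0, 0): f_x = 3 ≠ 0.
  x = 1: f_y(1, y) = 3*y**2 + 2*y; vanishes at y ∈ {0}. (1, 0): f_x = 0, f = 0 — SINGULAR.
  x = 2: f_y(2, y) = 3*y**2 - 2*y; vanishes at y ∈ {0}. (2, 0): f_x = 3 ≠ 0.
  x = 3: f_y(3, y) = 3*y**2 - 6*y; vanishes at y ∈ {0, 2}. (3, 0): f_x = 12 ≠ 0; (3, 2): f_x = 4 ≠ 0.
  x = 4: f_y(4, y) = 3*y**2 - 10*y; vanishes at y ∈ {0}. (4, 0): f_x = 27 ≠ 0.
Only singular point on the grid: (1, 0).
Classify: substitute x = 1 + u, y = 0 + v and expand: f = u**3 - 2*u*v**2 + v**3 + v**2.
No constant or linear terms (consistent with a singular point). Quadratic part: v**2. Cubic part: u**3 - 2*u*v**2 + v**3.
The quadratic part v**2 is a perfect square, so there is a single (double) tangent line v = 0, i.e. y = 0. Restricting the cubic part to that line (v = 0) leaves u**3 ≠ 0, so f is not divisible by v and the branch is v² ≈ -u**3 to lowest order — this is a cusp.
Classification: cusp.


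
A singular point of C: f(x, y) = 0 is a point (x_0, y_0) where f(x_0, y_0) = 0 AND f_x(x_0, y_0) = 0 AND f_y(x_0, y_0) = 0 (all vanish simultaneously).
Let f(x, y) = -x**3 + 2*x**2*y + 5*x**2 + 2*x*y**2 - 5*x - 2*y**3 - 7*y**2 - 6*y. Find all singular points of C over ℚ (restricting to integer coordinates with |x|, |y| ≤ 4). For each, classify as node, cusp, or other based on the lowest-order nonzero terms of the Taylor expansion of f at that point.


Singular points: {(1, -1)}; classification: cusp.

Compute partial derivatives:
  f_x = -3*x**2 + 4*x*y + 10*x + 2*y**2 - 5.
  f_y = 2*x**2 + 4*x*y - 6*y**2 - 14*y - 6.
Scan x_0 ∈ {−4, ..., 4}. For each x_0, f_y(x_0, y) is a polynomial in y; find its integer roots y ∈ {−4, ..., 4}, then test f_x and f at those candidates.
  x = -4: f_y(-4, y) = -6*y**2 - 30*y + 26; no integer root y with |y| ≤ 4.
  x = -3: f_y(-3, y) = -6*y**2 - 26*y + 12; no integer root y with |y| ≤ 4.
  x = -2: f_y(-2, y) = -6*y**2 - 22*y + 2; no integer root y with |y| ≤ 4.
  x = -1: f_y(-1, y) = -6*y**2 - 18*y - 4; no integer root y with |y| ≤ 4.
  x = 0: f_y(0, y) = -6*y**2 - 14*y - 6; no integer root y with |y| ≤ 4.
  x = 1: f_y(1, y) = -6*y**2 - 10*y - 4; vanishes at y ∈ {-1}. (1, -1): f_x = 0, f = 0 — SINGULAR.
  x = 2: f_y(2, y) = -6*y**2 - 6*y + 2; no integer root y with |y| ≤ 4.
  x = 3: f_y(3, y) = -6*y**2 - 2*y + 12; no integer root y with |y| ≤ 4.
  x = 4: f_y(4, y) = -6*y**2 + 2*y + 26; no integer root y with |y| ≤ 4.
Only singular point on the grid: (1, -1).
Classify: substitute x = 1 + u, y = -1 + v and expand: f = -u**3 + 2*u**2*v + 2*u*v**2 - 2*v**3 + v**2.
No constant or linear terms (consistent with a singular point). Quadratic part: v**2. Cubic part: -u**3 + 2*u**2*v + 2*u*v**2 - 2*v**3.
The quadratic part v**2 is a perfect square, so there is a single (double) tangent line v = 0, i.e. y = -1. Restricting the cubic part to that line (v = 0) leaves -u**3 ≠ 0, so f is not divisible by v and the branch is v² ≈ u**3 to lowest order — this is a cusp.
Classification: cusp.


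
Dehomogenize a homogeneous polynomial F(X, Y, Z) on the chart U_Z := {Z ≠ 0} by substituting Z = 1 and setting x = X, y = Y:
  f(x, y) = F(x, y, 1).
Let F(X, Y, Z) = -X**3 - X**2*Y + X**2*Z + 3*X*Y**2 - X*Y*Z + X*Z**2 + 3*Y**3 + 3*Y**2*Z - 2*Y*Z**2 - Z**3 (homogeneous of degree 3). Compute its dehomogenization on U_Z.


f(x, y) = -x**3 - x**2*y + x**2 + 3*x*y**2 - x*y + x + 3*y**3 + 3*y**2 - 2*y - 1

On U_Z we set Z = 1. Each monomial c·X^i·Y^j·Z^k in F becomes c·x^i·y^j·1^k = c·x^i·y^j.
Substituting Z = 1: F(X, Y, 1) = -x**3 - x**2*y + x**2 + 3*x*y**2 - x*y + x + 3*y**3 + 3*y**2 - 2*y - 1.
Note: deg(f) ≤ deg(F) = 3; strict inequality happens when F is divisible by Z (lost terms).


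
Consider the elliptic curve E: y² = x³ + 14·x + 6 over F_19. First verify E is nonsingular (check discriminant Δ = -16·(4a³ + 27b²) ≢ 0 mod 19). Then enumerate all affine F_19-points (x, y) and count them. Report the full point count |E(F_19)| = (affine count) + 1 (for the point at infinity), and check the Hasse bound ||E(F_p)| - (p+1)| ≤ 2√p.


Affine points = {(0, 5), (0, 14), (2, 2), (2, 17), (5, 7), (5, 12), (9, 5), (9, 14), (10, 5), (10, 14), (11, 3), (11, 16), (14, 1), (14, 18), (15, 0)}; affine count = 15; |E(F_19)| = 16.

Discriminant check: Δ ∝ 4a³ + 27b² = 4·14³ + 27·6² = 4·2744 + 27·36 ≡ 16 (mod 19). Nonzero ⇒ E is nonsingular.
For each x ∈ F_19, compute rhs = x³ + 14·x + 6 mod 19, then count y ∈ F_19 with y² ≡ rhs.
  x = 0: rhs = 6, matching y values: 5, 14 (2 points).
  x = 1: rhs = 2, matching y values: none (0 points).
  x = 2: rhs = 4, matching y values: 2, 17 (2 points).
  x = 3: rhs = 18, matching y values: none (0 points).
  x = 4: rhs = 12, matching y values: none (0 points).
  x = 5: rhs = 11, matching y values: 7, 12 (2 points).
  x = 6: rhs = 2, matching y values: none (0 points).
  x = 7: rhs = 10, matching y values: none (0 points).
  x = 8: rhs = 3, matching y values: none (0 points).
  x = 9: rhs = 6, matching y values: 5, 14 (2 points).
  x = 10: rhs = 6, matching y values: 5, 14 (2 points).
  x = 11: rhs = 9, matching y values: 3, 16 (2 points).
  x = 12: rhs = 2, matching y values: none (0 points).
  x = 13: rhs = 10, matching y values: none (0 points).
  x = 14: rhs = 1, matching y values: 1, 18 (2 points).
  x = 15: rhs = 0, matching y values: 0 (1 points).
  x = 16: rhs = 13, matching y values: none (0 points).
  x = 17: rhs = 8, matching y values: none (0 points).
  x = 18: rhs = 10, matching y values: none (0 points).
Total affine count: 15.
Full point count |E(F_19)| = 15 + 1 = 16.
Hasse bound: |16 − (19+1)| = |-4| = 4 ≤ 2√19 ≈ 8.7178 ✓.


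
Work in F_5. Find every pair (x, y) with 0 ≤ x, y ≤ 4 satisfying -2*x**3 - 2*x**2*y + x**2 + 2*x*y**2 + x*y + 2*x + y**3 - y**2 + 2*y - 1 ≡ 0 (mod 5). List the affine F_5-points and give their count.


Affine F_5-points: {(0, 4), (1, 0), (3, 0), (4, 0)}; count = 4.

For each of the 25 pairs (x, y) ∈ F_5², evaluate f(x, y) mod 5. Record the zeros.
  x = 0: [0↦4, 1↦1, 2↦2, 3↦3, 4↦0]  zeros at y ∈ {4}
  x = 1: [0↦0, 1↦3, 2↦4, 3↦4, 4↦4]  zeros at y ∈ {0}
  x = 2: [0↦1, 1↦1, 2↦3, 3↦3, 4↦2]  zeros at y ∈ ∅
  x = 3: [0↦0, 1↦3, 2↦2, 3↦3, 4↦2]  zeros at y ∈ {0}
  x = 4: [0↦0, 1↦2, 2↦4, 3↦2, 4↦2]  zeros at y ∈ {0}
Collecting zeros: affine points = {(0, 4), (1, 0), (3, 0), (4, 0)}.
Total count |C(F_5)_aff| = 4.


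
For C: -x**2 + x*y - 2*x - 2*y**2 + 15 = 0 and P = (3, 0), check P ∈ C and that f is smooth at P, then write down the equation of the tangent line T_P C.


Tangent line at P: -8*x + 3*y + 24 = 0.

Step 1: f(3, 0) = 0, so P lies on C.
Step 2: partial derivatives
  f_x(x, y) = -2*x + y - 2, f_y(x, y) = x - 4*y.
  f_x(P) = -8, f_y(P) = 3 (gradient nonzero, so P is smooth).
Step 3: tangent line at P: -8·(x − 3) + 3·(y − 0) = 0.
Expanding: -8*x + 3*y + 24 = 0.


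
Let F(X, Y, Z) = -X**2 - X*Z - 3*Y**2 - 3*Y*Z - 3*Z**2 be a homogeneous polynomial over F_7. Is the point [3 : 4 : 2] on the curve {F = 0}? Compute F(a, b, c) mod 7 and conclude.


F(3,4,2) ≡ 6 (mod 7); P is NOT on the curve.

Evaluate F(3, 4, 2) term-by-term (mod 7).
  -X**2 ↦ -1·9·1·1 = -9
  -X*Z ↦ -1·3·1·2 = -6
  -3*Y**2 ↦ -3·1·16·1 = -48
  -3*Y*Z ↦ -3·1·4·2 = -24
  -3*Z**2 ↦ -3·1·1·4 = -12
Sum: F(3, 4, 2) = (-9) + (-6) + (-48) + (-24) + (-12) = -99.
Reducing mod 7: -99 ≡ 6 (mod 7).
Since F(a, b, c) ≡ 6 ≠ 0 (mod 7), P does NOT lie on the curve.


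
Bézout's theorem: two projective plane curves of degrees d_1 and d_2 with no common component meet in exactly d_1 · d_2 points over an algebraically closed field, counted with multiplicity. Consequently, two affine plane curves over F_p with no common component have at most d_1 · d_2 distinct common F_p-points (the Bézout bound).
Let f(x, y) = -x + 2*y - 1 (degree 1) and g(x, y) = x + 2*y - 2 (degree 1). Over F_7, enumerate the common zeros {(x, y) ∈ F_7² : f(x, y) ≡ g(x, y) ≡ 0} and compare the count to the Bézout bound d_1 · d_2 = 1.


Common zeros: {(4, 6)}; count = 1; Bézout bound = 1.

deg(f) = 1, deg(g) = 1, so Bézout bound = 1.
Scan x ∈ F_7. For each x, list the y ∈ F_7 with f(x, y) ≡ 0 and those with g(x, y) ≡ 0 (mod 7); the common zeros in that column are the intersection.
  x = 0: f ≡ 0 at y ∈ {4}; g ≡ 0 at y ∈ {1}; common: ∅.
  x = 1: f ≡ 0 at y ∈ {1}; g ≡ 0 at y ∈ {4}; common: ∅.
  x = 2: f ≡ 0 at y ∈ {5}; g ≡ 0 at y ∈ {0}; common: ∅.
  x = 3: f ≡ 0 at y ∈ {2}; g ≡ 0 at y ∈ {3}; common: ∅.
  x = 4: f ≡ 0 at y ∈ {6}; g ≡ 0 at y ∈ {6}; common: {6}.
  x = 5: f ≡ 0 at y ∈ {3}; g ≡ 0 at y ∈ {2}; common: ∅.
  x = 6: f ≡ 0 at y ∈ {0}; g ≡ 0 at y ∈ {5}; common: ∅.
Collecting: common zeros = {(4, 6)}, so the count is 1.
Comparison with the Bézout bound: 1 ≤ 1 = deg(f)·deg(g), as expected for curves with no common component (the bound is attained).


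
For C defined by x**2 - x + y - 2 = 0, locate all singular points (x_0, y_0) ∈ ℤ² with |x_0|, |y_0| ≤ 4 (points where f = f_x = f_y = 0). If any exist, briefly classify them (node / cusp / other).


No singular points in the scanned grid; C is smooth there.

Compute partial derivatives:
  f_x = 2*x - 1.
  f_y = 1.
f_y = 1 is a nonzero constant, so f_y never vanishes: no point (x, y) can satisfy f = f_x = f_y = 0. In particular no (x, y) ∈ {−4, ..., 4}² is singular; the curve is smooth.


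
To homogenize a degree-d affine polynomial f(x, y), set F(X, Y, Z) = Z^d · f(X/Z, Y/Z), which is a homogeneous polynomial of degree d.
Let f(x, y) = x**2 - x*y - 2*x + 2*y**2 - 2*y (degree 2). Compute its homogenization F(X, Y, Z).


F(X, Y, Z) = X**2 - X*Y - 2*X*Z + 2*Y**2 - 2*Y*Z

deg(f) = 2.
Substitute x = X/Z, y = Y/Z into f, then multiply by Z^2.
  monomial 1·x^2·y^0 ↦ 1·X^2·Y^0·Z^0.
  monomial -1·x^1·y^1 ↦ -1·X^1·Y^1·Z^0.
  monomial -2·x^1·y^0 ↦ -2·X^1·Y^0·Z^1.
  monomial 2·x^0·y^2 ↦ 2·X^0·Y^2·Z^0.
  monomial -2·x^0·y^1 ↦ -2·X^0·Y^1·Z^1.
Collecting: F(X, Y, Z) = X**2 - X*Y - 2*X*Z + 2*Y**2 - 2*Y*Z.


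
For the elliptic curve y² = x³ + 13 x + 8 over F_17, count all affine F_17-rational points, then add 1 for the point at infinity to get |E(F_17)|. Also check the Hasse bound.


Affine points = {(0, 5), (0, 12), (2, 5), (2, 12), (6, 8), (6, 9), (7, 0), (9, 2), (9, 15), (10, 4), (10, 13), (15, 5), (15, 12)}; affine count = 13; |E(F_17)| = 14.

Discriminant check: Δ ∝ 4a³ + 27b² = 4·13³ + 27·8² = 4·2197 + 27·64 ≡ 10 (mod 17). Nonzero ⇒ E is nonsingular.
For each x ∈ F_17, compute rhs = x³ + 13·x + 8 mod 17, then count y ∈ F_17 with y² ≡ rhs.
  x = 0: rhs = 8, matching y values: 5, 12 (2 points).
  x = 1: rhs = 5, matching y values: none (0 points).
  x = 2: rhs = 8, matching y values: 5, 12 (2 points).
  x = 3: rhs = 6, matching y values: none (0 points).
  x = 4: rhs = 5, matching y values: none (0 points).
  x = 5: rhs = 11, matching y values: none (0 points).
  x = 6: rhs = 13, matching y values: 8, 9 (2 points).
  x = 7: rhs = 0, matching y values: 0 (1 points).
  x = 8: rhs = 12, matching y values: none (0 points).
  x = 9: rhs = 4, matching y values: 2, 15 (2 points).
  x = 10: rhs = 16, matching y values: 4, 13 (2 points).
  x = 11: rhs = 3, matching y values: none (0 points).
  x = 12: rhs = 5, matching y values: none (0 points).
  x = 13: rhs = 11, matching y values: none (0 points).
  x = 14: rhs = 10, matching y values: none (0 points).
  x = 15: rhs = 8, matching y values: 5, 12 (2 points).
  x = 16: rhs = 11, matching y values: none (0 points).
Total affine count: 13.
Full point count |E(F_17)| = 13 + 1 = 14.
Hasse bound: |14 − (17+1)| = |-4| = 4 ≤ 2√17 ≈ 8.2462 ✓.


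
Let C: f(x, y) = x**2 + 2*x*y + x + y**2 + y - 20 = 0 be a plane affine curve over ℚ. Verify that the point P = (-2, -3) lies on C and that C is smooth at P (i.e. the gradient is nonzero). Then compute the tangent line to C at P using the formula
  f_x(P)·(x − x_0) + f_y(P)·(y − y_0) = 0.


Tangent line at P: -9*x - 9*y - 45 = 0.

Step 1: f(-2, -3) = 0, so P lies on C.
Step 2: partial derivatives
  f_x(x, y) = 2*x + 2*y + 1, f_y(x, y) = 2*x + 2*y + 1.
  f_x(P) = -9, f_y(P) = -9 (gradient nonzero, so P is smooth).
Step 3: tangent line at P: -9·(x − -2) + -9·(y − -3) = 0.
Expanding: -9*x - 9*y - 45 = 0.


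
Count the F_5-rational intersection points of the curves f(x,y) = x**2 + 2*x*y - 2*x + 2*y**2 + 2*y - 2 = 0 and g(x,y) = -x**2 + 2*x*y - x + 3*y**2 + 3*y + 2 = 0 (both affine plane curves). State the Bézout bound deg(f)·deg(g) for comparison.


Common zeros: {(0, 2), (3, 2)}; count = 2; Bézout bound = 4.

deg(f) = 2, deg(g) = 2, so Bézout bound = 4.
Scan x ∈ F_5. For each x, list the y ∈ F_5 with f(x, y) ≡ 0 and those with g(x, y) ≡ 0 (mod 5); the common zeros in that column are the intersection.
  x = 0: f ≡ 0 at y ∈ {2}; g ≡ 0 at y ∈ {2}; common: {2}.
  x = 1: f ≡ 0 at y ∈ {4}; g ≡ 0 at y ∈ {0}; common: ∅.
  x = 2: f ≡ 0 at y ∈ ∅; g ≡ 0 at y ∈ ∅; common: ∅.
  x = 3: f ≡ 0 at y ∈ {2, 4}; g ≡ 0 at y ∈ {0, 2}; common: {2}.
  x = 4: f ≡ 0 at y ∈ ∅; g ≡ 0 at y ∈ ∅; common: ∅.
Collecting: common zeros = {(0, 2), (3, 2)}, so the count is 2.
Comparison with the Bézout bound: 2 ≤ 4 = deg(f)·deg(g), as expected for curves with no common component (the affine F_5-count falls short of the bound because intersections may lie at infinity, over extension fields, or carry multiplicity).


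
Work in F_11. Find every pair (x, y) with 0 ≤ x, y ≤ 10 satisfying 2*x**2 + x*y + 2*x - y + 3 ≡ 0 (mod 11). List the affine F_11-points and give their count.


Affine F_11-points: {(0, 3), (2, 7), (3, 3), (4, 4), (5, 9), (6, 9), (7, 1), (8, 1), (9, 6), (10, 7)}; count = 10.

For each of the 121 pairs (x, y) ∈ F_11², evaluate f(x, y) mod 11. Record the zeros.
  x = 0: [0↦3, 1↦2, 2↦1, 3↦0, 4↦10, 5↦9, 6↦8, 7↦7, 8↦6, 9↦5, 10↦4]  zeros at y ∈ {3}
  x = 1: [0↦7, 1↦7, 2↦7, 3↦7, 4↦7, 5↦7, 6↦7, 7↦7, 8↦7, 9↦7, 10↦7]  zeros at y ∈ ∅
  x = 2: [0↦4, 1↦5, 2↦6, 3↦7, 4↦8, 5↦9, 6↦10, 7↦0, 8↦1, 9↦2, 10↦3]  zeros at y ∈ {7}
  x = 3: [0↦5, 1↦7, 2↦9, 3↦0, 4↦2, 5↦4, 6↦6, 7↦8, 8↦10, 9↦1, 10↦3]  zeros at y ∈ {3}
  x = 4: [0↦10, 1↦2, 2↦5, 3↦8, 4↦0, 5↦3, 6↦6, 7↦9, 8↦1, 9↦4, 10↦7]  zeros at y ∈ {4}
  x = 5: [0↦8, 1↦1, 2↦5, 3↦9, 4↦2, 5↦6, 6↦10, 7↦3, 8↦7, 9↦0, 10↦4]  zeros at y ∈ {9}
  x = 6: [0↦10, 1↦4, 2↦9, 3↦3, 4↦8, 5↦2, 6↦7, 7↦1, 8↦6, 9↦0, 10↦5]  zeros at y ∈ {9}
  x = 7: [0↦5, 1↦0, 2↦6, 3↦1, 4↦7, 5↦2, 6↦8, 7↦3, 8↦9, 9↦4, 10↦10]  zeros at y ∈ {1}
  x = 8: [0↦4, 1↦0, 2↦7, 3↦3, 4↦10, 5↦6, 6↦2, 7↦9, 8↦5, 9↦1, 10↦8]  zeros at y ∈ {1}
  x = 9: [0↦7, 1↦4, 2↦1, 3↦9, 4↦6, 5↦3, 6↦0, 7↦8, 8↦5, 9↦2, 10↦10]  zeros at y ∈ {6}
  x = 10: [0↦3, 1↦1, 2↦10, 3↦8, 4↦6, 5↦4, 6↦2, 7↦0, 8↦9, 9↦7, 10↦5]  zeros at y ∈ {7}
Collecting zeros: affine points = {(0, 3), (2, 7), (3, 3), (4, 4), (5, 9), (6, 9), (7, 1), (8, 1), (9, 6), (10, 7)}.
Total count |C(F_11)_aff| = 10.


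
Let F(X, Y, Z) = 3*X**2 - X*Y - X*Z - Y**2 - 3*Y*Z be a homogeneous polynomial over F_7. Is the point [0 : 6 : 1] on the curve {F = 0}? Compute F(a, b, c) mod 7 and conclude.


F(0,6,1) ≡ 2 (mod 7); P is NOT on the curve.

Evaluate F(0, 6, 1) term-by-term (mod 7).
  3*X**2 ↦ 3·0·1·1 = 0
  -X*Y ↦ -1·0·6·1 = 0
  -X*Z ↦ -1·0·1·1 = 0
  -Y**2 ↦ -1·1·36·1 = -36
  -3*Y*Z ↦ -3·1·6·1 = -18
Sum: F(0, 6, 1) = (0) + (0) + (0) + (-36) + (-18) = -54.
Reducing mod 7: -54 ≡ 2 (mod 7).
Since F(a, b, c) ≡ 2 ≠ 0 (mod 7), P does NOT lie on the curve.


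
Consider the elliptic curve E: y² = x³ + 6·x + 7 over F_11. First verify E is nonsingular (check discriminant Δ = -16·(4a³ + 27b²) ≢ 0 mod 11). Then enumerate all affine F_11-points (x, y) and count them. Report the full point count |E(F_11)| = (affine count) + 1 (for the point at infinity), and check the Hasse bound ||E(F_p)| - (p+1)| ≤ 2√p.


Affine points = {(1, 5), (1, 6), (2, 4), (2, 7), (9, 3), (9, 8), (10, 0)}; affine count = 7; |E(F_11)| = 8.

Discriminant check: Δ ∝ 4a³ + 27b² = 4·6³ + 27·7² = 4·216 + 27·49 ≡ 9 (mod 11). Nonzero ⇒ E is nonsingular.
For each x ∈ F_11, compute rhs = x³ + 6·x + 7 mod 11, then count y ∈ F_11 with y² ≡ rhs.
  x = 0: rhs = 7, matching y values: none (0 points).
  x = 1: rhs = 3, matching y values: 5, 6 (2 points).
  x = 2: rhs = 5, matching y values: 4, 7 (2 points).
  x = 3: rhs = 8, matching y values: none (0 points).
  x = 4: rhs = 7, matching y values: none (0 points).
  x = 5: rhs = 8, matching y values: none (0 points).
  x = 6: rhs = 6, matching y values: none (0 points).
  x = 7: rhs = 7, matching y values: none (0 points).
  x = 8: rhs = 6, matching y values: none (0 points).
  x = 9: rhs = 9, matching y values: 3, 8 (2 points).
  x = 10: rhs = 0, matching y values: 0 (1 points).
Total affine count: 7.
Full point count |E(F_11)| = 7 + 1 = 8.
Hasse bound: |8 − (11+1)| = |-4| = 4 ≤ 2√11 ≈ 6.6332 ✓.


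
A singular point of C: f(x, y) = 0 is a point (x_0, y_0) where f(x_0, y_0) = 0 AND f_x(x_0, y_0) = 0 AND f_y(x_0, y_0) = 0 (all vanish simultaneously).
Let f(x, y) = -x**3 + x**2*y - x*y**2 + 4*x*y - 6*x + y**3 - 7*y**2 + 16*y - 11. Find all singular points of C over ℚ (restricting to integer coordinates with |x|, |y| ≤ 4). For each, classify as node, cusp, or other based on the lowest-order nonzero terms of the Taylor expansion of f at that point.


Singular points: {(1, 3)}; classification: cusp.

Compute partial derivatives:
  f_x = -3*x**2 + 2*x*y - y**2 + 4*y - 6.
  f_y = x**2 - 2*x*y + 4*x + 3*y**2 - 14*y + 16.
Scan x_0 ∈ {−4, ..., 4}. For each x_0, f_y(x_0, y) is a polynomial in y; find its integer roots y ∈ {−4, ..., 4}, then test f_x and f at those candidates.
  x = -4: f_y(-4, y) = 3*y**2 - 6*y + 16; no integer root y with |y| ≤ 4.
  x = -3: f_y(-3, y) = 3*y**2 - 8*y + 13; no integer root y with |y| ≤ 4.
  x = -2: f_y(-2, y) = 3*y**2 - 10*y + 12; no integer root y with |y| ≤ 4.
  x = -1: f_y(-1, y) = 3*y**2 - 12*y + 13; no integer root y with |y| ≤ 4.
  x = 0: f_y(0, y) = 3*y**2 - 14*y + 16; vanishes at y ∈ {2}. (0, 2): f_x = -2 ≠ 0.
  x = 1: f_y(1, y) = 3*y**2 - 16*y + 21; vanishes at y ∈ {3}. (1, 3): f_x = 0, f = 0 — SINGULAR.
  x = 2: f_y(2, y) = 3*y**2 - 18*y + 28; no integer root y with |y| ≤ 4.
  x = 3: f_y(3, y) = 3*y**2 - 20*y + 37; no integer root y with |y| ≤ 4.
  x = 4: f_y(4, y) = 3*y**2 - 22*y + 48; no integer root y with |y| ≤ 4.
Only singular point on the grid: (1, 3).
Classify: substitute x = 1 + u, y = 3 + v and expand: f = -u**3 + u**2*v - u*v**2 + v**3 + v**2.
No constant or linear terms (consistent with a singular point). Quadratic part: v**2. Cubic part: -u**3 + u**2*v - u*v**2 + v**3.
The quadratic part v**2 is a perfect square, so there is a single (double) tangent line v = 0, i.e. y = 3. Restricting the cubic part to that line (v = 0) leaves -u**3 ≠ 0, so f is not divisible by v and the branch is v² ≈ u**3 to lowest order — this is a cusp.
Classification: cusp.


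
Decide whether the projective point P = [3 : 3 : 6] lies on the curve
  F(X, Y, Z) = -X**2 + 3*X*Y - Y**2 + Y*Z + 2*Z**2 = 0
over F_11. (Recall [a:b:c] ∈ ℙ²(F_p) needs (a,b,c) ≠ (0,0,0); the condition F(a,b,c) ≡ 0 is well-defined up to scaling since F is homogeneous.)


F(3,3,6) ≡ 0 (mod 11); P is on the curve.

Evaluate F(3, 3, 6) term-by-term (mod 11).
  -X**2 ↦ -1·9·1·1 = -9
  3*X*Y ↦ 3·3·3·1 = 27
  -Y**2 ↦ -1·1·9·1 = -9
  Y*Z ↦ 1·1·3·6 = 18
  2*Z**2 ↦ 2·1·1·36 = 72
Sum: F(3, 3, 6) = (-9) + (27) + (-9) + (18) + (72) = 99.
Reducing mod 11: 99 ≡ 0 (mod 11).
Since F(a, b, c) ≡ 0 (mod 11), P lies on the curve.


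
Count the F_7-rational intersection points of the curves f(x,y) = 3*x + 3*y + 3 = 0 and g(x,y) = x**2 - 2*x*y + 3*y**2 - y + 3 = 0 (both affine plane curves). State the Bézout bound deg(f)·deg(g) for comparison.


Common zeros: {(0, 6), (2, 4)}; count = 2; Bézout bound = 2.

deg(f) = 1, deg(g) = 2, so Bézout bound = 2.
Scan x ∈ F_7. For each x, list the y ∈ F_7 with f(x, y) ≡ 0 and those with g(x, y) ≡ 0 (mod 7); the common zeros in that column are the intersection.
  x = 0: f ≡ 0 at y ∈ {6}; g ≡ 0 at y ∈ {6}; common: {6}.
  x = 1: f ≡ 0 at y ∈ {5}; g ≡ 0 at y ∈ ∅; common: ∅.
  x = 2: f ≡ 0 at y ∈ {4}; g ≡ 0 at y ∈ {0, 4}; common: {4}.
  x = 3: f ≡ 0 at y ∈ {3}; g ≡ 0 at y ∈ ∅; common: ∅.
  x = 4: f ≡ 0 at y ∈ {2}; g ≡ 0 at y ∈ {5}; common: ∅.
  x = 5: f ≡ 0 at y ∈ {1}; g ≡ 0 at y ∈ {0, 6}; common: ∅.
  x = 6: f ≡ 0 at y ∈ {0}; g ≡ 0 at y ∈ {4, 5}; common: ∅.
Collecting: common zeros = {(0, 6), (2, 4)}, so the count is 2.
Comparison with the Bézout bound: 2 ≤ 2 = deg(f)·deg(g), as expected for curves with no common component (the bound is attained).


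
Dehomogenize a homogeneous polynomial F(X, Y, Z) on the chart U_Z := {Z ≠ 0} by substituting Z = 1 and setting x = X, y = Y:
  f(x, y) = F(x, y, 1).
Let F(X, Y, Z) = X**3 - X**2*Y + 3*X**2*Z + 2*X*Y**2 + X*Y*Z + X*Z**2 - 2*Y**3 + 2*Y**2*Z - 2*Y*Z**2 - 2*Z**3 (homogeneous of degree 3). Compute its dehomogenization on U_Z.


f(x, y) = x**3 - x**2*y + 3*x**2 + 2*x*y**2 + x*y + x - 2*y**3 + 2*y**2 - 2*y - 2

On U_Z we set Z = 1. Each monomial c·X^i·Y^j·Z^k in F becomes c·x^i·y^j·1^k = c·x^i·y^j.
Substituting Z = 1: F(X, Y, 1) = x**3 - x**2*y + 3*x**2 + 2*x*y**2 + x*y + x - 2*y**3 + 2*y**2 - 2*y - 2.
Note: deg(f) ≤ deg(F) = 3; strict inequality happens when F is divisible by Z (lost terms).


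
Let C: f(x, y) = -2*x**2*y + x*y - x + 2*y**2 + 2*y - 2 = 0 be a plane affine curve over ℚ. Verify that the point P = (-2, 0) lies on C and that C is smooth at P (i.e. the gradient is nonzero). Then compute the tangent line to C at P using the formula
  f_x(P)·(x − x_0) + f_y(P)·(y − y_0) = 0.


Tangent line at P: -x - 8*y - 2 = 0.

Step 1: f(-2, 0) = 0, so P lies on C.
Step 2: partial derivatives
  f_x(x, y) = -4*x*y + y - 1, f_y(x, y) = -2*x**2 + x + 4*y + 2.
  f_x(P) = -1, f_y(P) = -8 (gradient nonzero, so P is smooth).
Step 3: tangent line at P: -1·(x − -2) + -8·(y − 0) = 0.
Expanding: -x - 8*y - 2 = 0.


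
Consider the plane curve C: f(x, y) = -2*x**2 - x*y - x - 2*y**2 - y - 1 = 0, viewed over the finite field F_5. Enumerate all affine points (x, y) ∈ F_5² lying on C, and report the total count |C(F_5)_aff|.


Affine F_5-points: {(2, 2), (2, 4), (3, 4), (4, 2), (4, 3)}; count = 5.

For each of the 25 pairs (x, y) ∈ F_5², evaluate f(x, y) mod 5. Record the zeros.
  x = 0: [0↦4, 1↦1, 2↦4, 3↦3, 4↦3]  zeros at y ∈ ∅
  x = 1: [0↦1, 1↦2, 2↦4, 3↦2, 4↦1]  zeros at y ∈ ∅
  x = 2: [0↦4, 1↦4, 2↦0, 3↦2, 4↦0]  zeros at y ∈ {2, 4}
  x = 3: [0↦3, 1↦2, 2↦2, 3↦3, 4↦0]  zeros at y ∈ {4}
  x = 4: [0↦3, 1↦1, 2↦0, 3↦0, 4↦1]  zeros at y ∈ {2, 3}
Collecting zeros: affine points = {(2, 2), (2, 4), (3, 4), (4, 2), (4, 3)}.
Total count |C(F_5)_aff| = 5.


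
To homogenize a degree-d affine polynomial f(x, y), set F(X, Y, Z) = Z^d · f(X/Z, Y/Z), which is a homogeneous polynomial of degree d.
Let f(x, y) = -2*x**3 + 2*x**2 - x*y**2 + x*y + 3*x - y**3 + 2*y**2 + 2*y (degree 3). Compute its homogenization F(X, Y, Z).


F(X, Y, Z) = -2*X**3 + 2*X**2*Z - X*Y**2 + X*Y*Z + 3*X*Z**2 - Y**3 + 2*Y**2*Z + 2*Y*Z**2

deg(f) = 3.
Substitute x = X/Z, y = Y/Z into f, then multiply by Z^3.
  monomial -2·x^3·y^0 ↦ -2·X^3·Y^0·Z^0.
  monomial 2·x^2·y^0 ↦ 2·X^2·Y^0·Z^1.
  monomial -1·x^1·y^2 ↦ -1·X^1·Y^2·Z^0.
  monomial 1·x^1·y^1 ↦ 1·X^1·Y^1·Z^1.
  monomial 3·x^1·y^0 ↦ 3·X^1·Y^0·Z^2.
  monomial -1·x^0·y^3 ↦ -1·X^0·Y^3·Z^0.
  monomial 2·x^0·y^2 ↦ 2·X^0·Y^2·Z^1.
  monomial 2·x^0·y^1 ↦ 2·X^0·Y^1·Z^2.
Collecting: F(X, Y, Z) = -2*X**3 + 2*X**2*Z - X*Y**2 + X*Y*Z + 3*X*Z**2 - Y**3 + 2*Y**2*Z + 2*Y*Z**2.


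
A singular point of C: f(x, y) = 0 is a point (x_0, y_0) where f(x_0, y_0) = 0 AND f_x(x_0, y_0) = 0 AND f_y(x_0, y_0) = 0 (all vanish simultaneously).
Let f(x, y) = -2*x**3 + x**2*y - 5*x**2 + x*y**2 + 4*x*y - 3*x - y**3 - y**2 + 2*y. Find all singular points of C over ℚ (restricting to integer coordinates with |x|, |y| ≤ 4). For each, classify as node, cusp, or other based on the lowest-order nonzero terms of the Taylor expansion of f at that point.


Singular points: {(-1, -1)}; classification: cusp.

Compute partial derivatives:
  f_x = -6*x**2 + 2*x*y - 10*x + y**2 + 4*y - 3.
  f_y = x**2 + 2*x*y + 4*x - 3*y**2 - 2*y + 2.
Scan x_0 ∈ {−4, ..., 4}. For each x_0, f_y(x_0, y) is a polynomial in y; find its integer roots y ∈ {−4, ..., 4}, then test f_x and f at those candidates.
  x = -4: f_y(-4, y) = -3*y**2 - 10*y + 2; no integer root y with |y| ≤ 4.
  x = -3: f_y(-3, y) = -3*y**2 - 8*y - 1; no integer root y with |y| ≤ 4.
  x = -2: f_y(-2, y) = -3*y**2 - 6*y - 2; no integer root y with |y| ≤ 4.
  x = -1: f_y(-1, y) = -3*y**2 - 4*y - 1; vanishes at y ∈ {-1}. (-1, -1): f_x = 0, f = 0 — SINGULAR.
  x = 0: f_y(0, y) = -3*y**2 - 2*y + 2; no integer root y with |y| ≤ 4.
  x = 1: f_y(1, y) = 7 - 3*y**2; no integer root y with |y| ≤ 4.
  x = 2: f_y(2, y) = -3*y**2 + 2*y + 14; no integer root y with |y| ≤ 4.
  x = 3: f_y(3, y) = -3*y**2 + 4*y + 23; no integer root y with |y| ≤ 4.
  x = 4: f_y(4, y) = -3*y**2 + 6*y + 34; no integer root y with |y| ≤ 4.
Only singular point on the grid: (-1, -1).
Classify: substitute x = -1 + u, y = -1 + v and expand: f = -2*u**3 + u**2*v + u*v**2 - v**3 + v**2.
No constant or linear terms (consistent with a singular point). Quadratic part: v**2. Cubic part: -2*u**3 + u**2*v + u*v**2 - v**3.
The quadratic part v**2 is a perfect square, so there is a single (double) tangent line v = 0, i.e. y = -1. Restricting the cubic part to that line (v = 0) leaves -2*u**3 ≠ 0, so f is not divisible by v and the branch is v² ≈ 2*u**3 to lowest order — this is a cusp.
Classification: cusp.


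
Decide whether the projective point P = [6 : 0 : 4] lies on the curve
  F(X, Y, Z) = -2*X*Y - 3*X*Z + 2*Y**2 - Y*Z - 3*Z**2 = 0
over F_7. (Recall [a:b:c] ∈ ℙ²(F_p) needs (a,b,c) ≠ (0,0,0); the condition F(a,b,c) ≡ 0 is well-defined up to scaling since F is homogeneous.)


F(6,0,4) ≡ 6 (mod 7); P is NOT on the curve.

Evaluate F(6, 0, 4) term-by-term (mod 7).
  -2*X*Y ↦ -2·6·0·1 = 0
  -3*X*Z ↦ -3·6·1·4 = -72
  2*Y**2 ↦ 2·1·0·1 = 0
  -Y*Z ↦ -1·1·0·4 = 0
  -3*Z**2 ↦ -3·1·1·16 = -48
Sum: F(6, 0, 4) = (0) + (-72) + (0) + (0) + (-48) = -120.
Reducing mod 7: -120 ≡ 6 (mod 7).
Since F(a, b, c) ≡ 6 ≠ 0 (mod 7), P does NOT lie on the curve.


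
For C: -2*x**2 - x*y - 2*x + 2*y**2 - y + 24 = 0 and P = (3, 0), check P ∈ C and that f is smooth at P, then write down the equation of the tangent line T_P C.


Tangent line at P: -14*x - 4*y + 42 = 0.

Step 1: f(3, 0) = 0, so P lies on C.
Step 2: partial derivatives
  f_x(x, y) = -4*x - y - 2, f_y(x, y) = -x + 4*y - 1.
  f_x(P) = -14, f_y(P) = -4 (gradient nonzero, so P is smooth).
Step 3: tangent line at P: -14·(x − 3) + -4·(y − 0) = 0.
Expanding: -14*x - 4*y + 42 = 0.


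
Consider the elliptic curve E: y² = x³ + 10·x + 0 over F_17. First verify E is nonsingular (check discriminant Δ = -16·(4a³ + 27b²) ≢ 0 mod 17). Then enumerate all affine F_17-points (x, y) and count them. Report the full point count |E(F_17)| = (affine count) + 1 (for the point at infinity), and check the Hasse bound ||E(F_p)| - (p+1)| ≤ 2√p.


Affine points = {(0, 0), (4, 6), (4, 11), (6, 2), (6, 15), (11, 8), (11, 9), (13, 7), (13, 10)}; affine count = 9; |E(F_17)| = 10.

Discriminant check: Δ ∝ 4a³ + 27b² = 4·10³ + 27·0² = 4·1000 + 27·0 ≡ 5 (mod 17). Nonzero ⇒ E is nonsingular.
For each x ∈ F_17, compute rhs = x³ + 10·x + 0 mod 17, then count y ∈ F_17 with y² ≡ rhs.
  x = 0: rhs = 0, matching y values: 0 (1 points).
  x = 1: rhs = 11, matching y values: none (0 points).
  x = 2: rhs = 11, matching y values: none (0 points).
  x = 3: rhs = 6, matching y values: none (0 points).
  x = 4: rhs = 2, matching y values: 6, 11 (2 points).
  x = 5: rhs = 5, matching y values: none (0 points).
  x = 6: rhs = 4, matching y values: 2, 15 (2 points).
  x = 7: rhs = 5, matching y values: none (0 points).
  x = 8: rhs = 14, matching y values: none (0 points).
  x = 9: rhs = 3, matching y values: none (0 points).
  x = 10: rhs = 12, matching y values: none (0 points).
  x = 11: rhs = 13, matching y values: 8, 9 (2 points).
  x = 12: rhs = 12, matching y values: none (0 points).
  x = 13: rhs = 15, matching y values: 7, 10 (2 points).
  x = 14: rhs = 11, matching y values: none (0 points).
  x = 15: rhs = 6, matching y values: none (0 points).
  x = 16: rhs = 6, matching y values: none (0 points).
Total affine count: 9.
Full point count |E(F_17)| = 9 + 1 = 10.
Hasse bound: |10 − (17+1)| = |-8| = 8 ≤ 2√17 ≈ 8.2462 ✓.


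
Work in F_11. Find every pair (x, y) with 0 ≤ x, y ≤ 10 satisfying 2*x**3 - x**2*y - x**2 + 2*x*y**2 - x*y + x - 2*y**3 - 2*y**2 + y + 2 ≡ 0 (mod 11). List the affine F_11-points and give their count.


Affine F_11-points: {(0, 4), (1, 9), (2, 1), (2, 5), (2, 6), (3, 7), (4, 2), (4, 5), (4, 7), (5, 1), (6, 8), (7, 10), (8, 5), (8, 6), (8, 7), (10, 6)}; count = 16.

For each of the 121 pairs (x, y) ∈ F_11², evaluate f(x, y) mod 11. Record the zeros.
  x = 0: [0↦2, 1↦10, 2↦2, 3↦10, 4↦0, 5↦4, 6↦10, 7↦6, 8↦2, 9↦8, 10↦1]  zeros at y ∈ {4}
  x = 1: [0↦4, 1↦1, 2↦8, 3↦2, 4↦4, 5↦2, 6↦6, 7↦4, 8↦6, 9↦0, 10↦7]  zeros at y ∈ {9}
  x = 2: [0↦5, 1↦0, 2↦9, 3↦9, 4↦10, 5↦0, 6↦0, 7↦9, 8↦4, 9↦6, 10↦3]  zeros at y ∈ {1, 5, 6}
  x = 3: [0↦6, 1↦8, 2↦6, 3↦10, 4↦8, 5↦10, 6↦4, 7↦0, 8↦8, 9↦5, 10↦1]  zeros at y ∈ {7}
  x = 4: [0↦8, 1↦4, 2↦0, 3↦6, 4↦10, 5↦0, 6↦8, 7↦0, 8↦8, 9↦9, 10↦2]  zeros at y ∈ {2, 5, 7}
  x = 5: [0↦1, 1↦0, 2↦3, 3↦9, 4↦6, 5↦4, 6↦2, 7↦10, 8↦5, 9↦8, 10↦7]  zeros at y ∈ {1}
  x = 6: [0↦8, 1↦8, 2↦5, 3↦9, 4↦8, 5↦1, 6↦9, 7↦9, 8↦0, 9↦3, 10↦6]  zeros at y ∈ {8}
  x = 7: [0↦8, 1↦7, 2↦7, 3↦7, 4↦6, 5↦3, 6↦8, 7↦9, 8↦5, 9↦6, 10↦0]  zeros at y ∈ {10}
  x = 8: [0↦2, 1↦9, 2↦10, 3↦4, 4↦1, 5↦0, 6↦0, 7↦0, 8↦10, 9↦7, 10↦1]  zeros at y ∈ {5, 6, 7}
  x = 9: [0↦2, 1↦4, 2↦4, 3↦1, 4↦5, 5↦4, 6↦8, 7↦5, 8↦5, 9↦7, 10↦10]  zeros at y ∈ ∅
  x = 10: [0↦9, 1↦4, 2↦1, 3↦10, 4↦8, 5↦5, 6↦0, 7↦3, 8↦2, 9↦7, 10↦6]  zeros at y ∈ {6}
Collecting zeros: affine points = {(0, 4), (1, 9), (2, 1), (2, 5), (2, 6), (3, 7), (4, 2), (4, 5), (4, 7), (5, 1), (6, 8), (7, 10), (8, 5), (8, 6), (8, 7), (10, 6)}.
Total count |C(F_11)_aff| = 16.


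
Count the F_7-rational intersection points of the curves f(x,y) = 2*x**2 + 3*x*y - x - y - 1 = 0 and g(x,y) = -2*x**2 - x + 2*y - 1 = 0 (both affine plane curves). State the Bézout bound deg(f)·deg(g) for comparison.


Common zeros: ∅; count = 0; Bézout bound = 4.

deg(f) = 2, deg(g) = 2, so Bézout bound = 4.
Scan x ∈ F_7. For each x, list the y ∈ F_7 with f(x, y) ≡ 0 and those with g(x, y) ≡ 0 (mod 7); the common zeros in that column are the intersection.
  x = 0: f ≡ 0 at y ∈ {6}; g ≡ 0 at y ∈ {4}; common: ∅.
  x = 1: f ≡ 0 at y ∈ {0}; g ≡ 0 at y ∈ {2}; common: ∅.
  x = 2: f ≡ 0 at y ∈ {6}; g ≡ 0 at y ∈ {2}; common: ∅.
  x = 3: f ≡ 0 at y ∈ {0}; g ≡ 0 at y ∈ {4}; common: ∅.
  x = 4: f ≡ 0 at y ∈ {2}; g ≡ 0 at y ∈ {1}; common: ∅.
  x = 5: f ≡ 0 at y ∈ ∅; g ≡ 0 at y ∈ {0}; common: ∅.
  x = 6: f ≡ 0 at y ∈ {4}; g ≡ 0 at y ∈ {1}; common: ∅.
Collecting: common zeros = ∅, so the count is 0.
Comparison with the Bézout bound: 0 ≤ 4 = deg(f)·deg(g), as expected for curves with no common component (the affine F_7-count falls short of the bound because intersections may lie at infinity, over extension fields, or carry multiplicity).
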